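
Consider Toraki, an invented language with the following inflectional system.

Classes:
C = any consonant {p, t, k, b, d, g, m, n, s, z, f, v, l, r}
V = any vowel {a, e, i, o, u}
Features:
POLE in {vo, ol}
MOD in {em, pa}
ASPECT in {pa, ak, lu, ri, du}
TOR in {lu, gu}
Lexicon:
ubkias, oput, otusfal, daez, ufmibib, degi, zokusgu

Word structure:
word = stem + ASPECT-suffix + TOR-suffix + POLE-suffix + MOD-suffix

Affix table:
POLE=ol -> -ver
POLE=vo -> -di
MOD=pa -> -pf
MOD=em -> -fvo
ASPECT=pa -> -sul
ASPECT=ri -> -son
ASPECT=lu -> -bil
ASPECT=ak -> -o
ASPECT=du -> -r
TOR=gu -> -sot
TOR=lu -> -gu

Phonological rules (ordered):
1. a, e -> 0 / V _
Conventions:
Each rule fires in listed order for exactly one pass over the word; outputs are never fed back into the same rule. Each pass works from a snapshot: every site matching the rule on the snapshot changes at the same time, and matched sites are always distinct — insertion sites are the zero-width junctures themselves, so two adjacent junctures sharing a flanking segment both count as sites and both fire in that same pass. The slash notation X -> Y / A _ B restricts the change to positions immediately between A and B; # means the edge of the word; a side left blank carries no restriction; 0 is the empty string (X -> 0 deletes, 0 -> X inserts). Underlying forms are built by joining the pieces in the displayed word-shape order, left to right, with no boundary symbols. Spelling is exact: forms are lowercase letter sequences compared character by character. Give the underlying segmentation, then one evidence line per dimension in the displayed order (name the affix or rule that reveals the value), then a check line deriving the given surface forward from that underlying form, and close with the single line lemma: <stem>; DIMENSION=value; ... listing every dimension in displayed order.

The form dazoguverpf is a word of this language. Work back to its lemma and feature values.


underlying: daez-o-gu-ver-pf
POLE=ol - signalled by the affix -ver
MOD=pa - signalled by the affix -pf
ASPECT=ak - signalled by the affix -o
TOR=lu - signalled by the affix -gu
check: daezoguverpf -> dazoguverpf
lemma: daez; POLE=ol; MOD=pa; ASPECT=ak; TOR=lu


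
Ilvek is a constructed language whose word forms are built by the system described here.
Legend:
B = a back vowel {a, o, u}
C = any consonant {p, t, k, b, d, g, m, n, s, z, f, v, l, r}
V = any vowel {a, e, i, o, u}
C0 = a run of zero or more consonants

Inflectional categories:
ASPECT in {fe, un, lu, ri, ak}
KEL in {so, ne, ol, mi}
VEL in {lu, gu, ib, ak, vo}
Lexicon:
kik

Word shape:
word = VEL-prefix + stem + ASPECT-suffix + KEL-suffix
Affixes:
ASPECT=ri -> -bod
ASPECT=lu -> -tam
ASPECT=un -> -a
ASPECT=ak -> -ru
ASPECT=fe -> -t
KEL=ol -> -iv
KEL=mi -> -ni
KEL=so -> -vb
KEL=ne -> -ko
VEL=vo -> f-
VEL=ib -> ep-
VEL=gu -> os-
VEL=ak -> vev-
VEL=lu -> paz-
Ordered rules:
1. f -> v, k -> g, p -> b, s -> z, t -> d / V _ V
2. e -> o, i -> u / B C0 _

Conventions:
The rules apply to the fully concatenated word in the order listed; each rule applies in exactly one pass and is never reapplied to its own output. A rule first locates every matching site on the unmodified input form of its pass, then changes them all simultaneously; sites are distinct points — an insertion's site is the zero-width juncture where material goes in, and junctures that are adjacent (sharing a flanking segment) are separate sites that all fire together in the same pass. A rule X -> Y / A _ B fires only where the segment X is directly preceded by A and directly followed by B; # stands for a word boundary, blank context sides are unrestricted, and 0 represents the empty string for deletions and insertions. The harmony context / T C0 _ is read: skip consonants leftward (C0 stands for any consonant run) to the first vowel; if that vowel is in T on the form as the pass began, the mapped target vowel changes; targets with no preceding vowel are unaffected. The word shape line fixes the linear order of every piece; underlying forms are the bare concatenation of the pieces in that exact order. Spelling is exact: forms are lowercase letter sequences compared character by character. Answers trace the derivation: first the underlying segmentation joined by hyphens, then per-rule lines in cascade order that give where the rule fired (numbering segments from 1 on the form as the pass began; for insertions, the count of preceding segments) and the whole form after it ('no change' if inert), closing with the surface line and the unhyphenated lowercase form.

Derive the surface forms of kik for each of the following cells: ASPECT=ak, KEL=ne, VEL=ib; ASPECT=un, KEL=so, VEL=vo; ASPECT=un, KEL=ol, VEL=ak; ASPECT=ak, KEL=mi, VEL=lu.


cell ASPECT=ak, KEL=ne, VEL=ib:
underlying: ep-kik-ru-ko
1. f -> v, k -> g, p -> b, s -> z, t -> d / V _ V: fires at position(s) 8: epkikrugo
2. e -> o, i -> u / B C0 _: no change
surface: epkikrugo

cell ASPECT=un, KEL=so, VEL=vo:
underlying: f-kik-a-vb
1. f -> v, k -> g, p -> b, s -> z, t -> d / V _ V: fires at position(s) 4: fkigavb
2. e -> o, i -> u / B C0 _: no change
surface: fkigavb

cell ASPECT=un, KEL=ol, VEL=ak:
underlying: vev-kik-a-iv
1. f -> v, k -> g, p -> b, s -> z, t -> d / V _ V: fires at position(s) 6: vevkigaiv
2. e -> o, i -> u / B C0 _: fires at position(s) 8: vevkigauv
surface: vevkigauv

cell ASPECT=ak, KEL=mi, VEL=lu:
underlying: paz-kik-ru-ni
1. f -> v, k -> g, p -> b, s -> z, t -> d / V _ V: no change
2. e -> o, i -> u / B C0 _: fires at position(s) 5, 10: pazkukrunu
surface: pazkukrunu


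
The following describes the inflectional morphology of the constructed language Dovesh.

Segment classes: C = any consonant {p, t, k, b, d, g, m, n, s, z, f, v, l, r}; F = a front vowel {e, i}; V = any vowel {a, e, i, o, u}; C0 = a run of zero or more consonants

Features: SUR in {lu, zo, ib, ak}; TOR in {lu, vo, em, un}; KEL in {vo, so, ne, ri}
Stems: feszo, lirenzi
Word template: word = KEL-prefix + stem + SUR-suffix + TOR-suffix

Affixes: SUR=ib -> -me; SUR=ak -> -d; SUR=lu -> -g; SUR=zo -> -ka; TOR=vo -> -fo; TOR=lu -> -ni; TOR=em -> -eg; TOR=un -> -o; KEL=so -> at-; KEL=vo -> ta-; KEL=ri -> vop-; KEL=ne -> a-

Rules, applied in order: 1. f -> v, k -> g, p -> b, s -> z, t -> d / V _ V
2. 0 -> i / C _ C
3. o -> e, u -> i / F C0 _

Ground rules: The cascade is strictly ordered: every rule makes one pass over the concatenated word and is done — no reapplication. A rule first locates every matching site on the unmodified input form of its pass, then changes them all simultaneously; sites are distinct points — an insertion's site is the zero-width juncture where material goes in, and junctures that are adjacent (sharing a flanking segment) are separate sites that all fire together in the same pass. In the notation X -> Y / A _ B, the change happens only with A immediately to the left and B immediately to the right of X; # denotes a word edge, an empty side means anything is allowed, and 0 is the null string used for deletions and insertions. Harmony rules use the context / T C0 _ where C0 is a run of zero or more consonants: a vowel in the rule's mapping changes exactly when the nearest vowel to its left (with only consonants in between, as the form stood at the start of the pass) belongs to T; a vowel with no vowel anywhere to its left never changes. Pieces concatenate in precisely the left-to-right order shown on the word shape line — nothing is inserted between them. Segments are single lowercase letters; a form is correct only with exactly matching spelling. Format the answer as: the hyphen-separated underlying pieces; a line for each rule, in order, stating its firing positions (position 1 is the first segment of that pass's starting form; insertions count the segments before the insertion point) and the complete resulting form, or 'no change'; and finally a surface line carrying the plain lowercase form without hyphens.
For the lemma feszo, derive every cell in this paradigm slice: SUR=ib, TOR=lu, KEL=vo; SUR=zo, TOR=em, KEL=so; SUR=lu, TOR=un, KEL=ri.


cell SUR=ib, TOR=lu, KEL=vo:
underlying: ta-feszo-me-ni
1. f -> v, k -> g, p -> b, s -> z, t -> d / V _ V: fires at position(s) 3: taveszomeni
2. 0 -> i / C _ C: inserts after position(s) 5: tavesizomeni
3. o -> e, u -> i / F C0 _: fires at position(s) 8: tavesizemeni
surface: tavesizemeni

cell SUR=zo, TOR=em, KEL=so:
underlying: at-feszo-ka-eg
1. f -> v, k -> g, p -> b, s -> z, t -> d / V _ V: fires at position(s) 8: atfeszogaeg
2. 0 -> i / C _ C: inserts after position(s) 2, 5: atifesizogaeg
3. o -> e, u -> i / F C0 _: fires at position(s) 9: atifesizegaeg
surface: atifesizegaeg

cell SUR=lu, TOR=un, KEL=ri:
underlying: vop-feszo-g-o
1. f -> v, k -> g, p -> b, s -> z, t -> d / V _ V: no change
2. 0 -> i / C _ C: inserts after position(s) 3, 6: vopifesizogo
3. o -> e, u -> i / F C0 _: fires at position(s) 10: vopifesizego
surface: vopifesizego


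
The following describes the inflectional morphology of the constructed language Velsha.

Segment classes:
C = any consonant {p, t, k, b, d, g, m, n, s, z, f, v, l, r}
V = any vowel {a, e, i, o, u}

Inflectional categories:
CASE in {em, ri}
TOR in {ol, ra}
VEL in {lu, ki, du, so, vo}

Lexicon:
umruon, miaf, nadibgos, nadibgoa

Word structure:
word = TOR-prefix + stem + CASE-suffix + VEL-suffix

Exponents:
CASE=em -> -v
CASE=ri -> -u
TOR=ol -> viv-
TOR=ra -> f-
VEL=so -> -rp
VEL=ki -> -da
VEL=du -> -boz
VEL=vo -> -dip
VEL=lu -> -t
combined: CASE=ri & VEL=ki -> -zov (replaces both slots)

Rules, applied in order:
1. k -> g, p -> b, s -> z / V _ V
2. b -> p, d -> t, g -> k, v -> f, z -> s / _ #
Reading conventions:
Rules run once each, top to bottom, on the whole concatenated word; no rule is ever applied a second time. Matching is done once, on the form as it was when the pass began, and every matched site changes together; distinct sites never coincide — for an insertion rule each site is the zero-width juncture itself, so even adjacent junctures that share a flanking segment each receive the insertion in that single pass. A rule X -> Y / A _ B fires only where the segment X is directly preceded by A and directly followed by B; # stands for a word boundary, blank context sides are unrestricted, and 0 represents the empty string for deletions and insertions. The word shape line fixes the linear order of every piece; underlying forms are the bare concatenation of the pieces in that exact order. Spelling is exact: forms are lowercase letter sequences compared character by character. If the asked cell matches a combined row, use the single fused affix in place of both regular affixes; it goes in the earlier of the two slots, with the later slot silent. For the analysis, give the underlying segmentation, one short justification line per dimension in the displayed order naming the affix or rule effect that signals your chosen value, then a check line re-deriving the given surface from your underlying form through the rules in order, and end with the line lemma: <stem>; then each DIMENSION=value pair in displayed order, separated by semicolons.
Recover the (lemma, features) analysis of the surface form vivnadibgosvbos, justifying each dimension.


underlying: viv-nadibgos-v-boz
CASE=em - signalled by the affix -v
TOR=ol - signalled by the affix viv-
VEL=du - signalled by the affix -boz
check: vivnadibgosvboz -> vivnadibgosvboz -> vivnadibgosvbos
lemma: nadibgos; CASE=em; TOR=ol; VEL=du


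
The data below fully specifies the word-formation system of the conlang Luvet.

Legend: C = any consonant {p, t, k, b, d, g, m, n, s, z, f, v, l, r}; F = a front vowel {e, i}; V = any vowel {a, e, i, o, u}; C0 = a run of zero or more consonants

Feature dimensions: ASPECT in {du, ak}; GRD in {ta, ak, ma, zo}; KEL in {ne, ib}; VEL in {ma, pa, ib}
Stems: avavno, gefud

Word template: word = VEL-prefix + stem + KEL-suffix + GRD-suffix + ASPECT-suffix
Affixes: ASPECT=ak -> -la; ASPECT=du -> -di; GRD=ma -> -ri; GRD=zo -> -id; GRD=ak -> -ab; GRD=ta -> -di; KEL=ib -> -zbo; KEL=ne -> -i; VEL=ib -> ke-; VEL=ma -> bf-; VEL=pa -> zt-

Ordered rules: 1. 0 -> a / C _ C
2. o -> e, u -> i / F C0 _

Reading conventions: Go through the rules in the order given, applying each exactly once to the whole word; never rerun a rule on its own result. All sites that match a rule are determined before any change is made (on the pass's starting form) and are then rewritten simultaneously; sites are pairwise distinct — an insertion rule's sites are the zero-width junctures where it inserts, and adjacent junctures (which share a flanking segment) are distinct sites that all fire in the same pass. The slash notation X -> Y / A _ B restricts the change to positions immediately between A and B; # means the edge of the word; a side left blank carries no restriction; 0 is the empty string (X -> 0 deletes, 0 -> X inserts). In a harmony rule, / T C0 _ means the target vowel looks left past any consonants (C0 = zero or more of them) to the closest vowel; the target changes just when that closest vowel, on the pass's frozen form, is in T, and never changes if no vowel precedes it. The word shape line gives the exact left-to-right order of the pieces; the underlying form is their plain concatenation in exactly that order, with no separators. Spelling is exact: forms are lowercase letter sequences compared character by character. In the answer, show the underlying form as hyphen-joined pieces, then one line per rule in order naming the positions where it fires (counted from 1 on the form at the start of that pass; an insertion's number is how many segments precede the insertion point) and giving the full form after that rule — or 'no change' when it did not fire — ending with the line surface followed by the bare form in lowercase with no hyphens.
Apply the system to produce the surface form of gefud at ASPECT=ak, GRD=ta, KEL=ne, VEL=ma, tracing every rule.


underlying: bf-gefud-i-di-la
1. 0 -> a / C _ C: inserts after position(s) 1, 2: bafagefudidila
2. o -> e, u -> i / F C0 _: fires at position(s) 8: bafagefididila
surface: bafagefididila


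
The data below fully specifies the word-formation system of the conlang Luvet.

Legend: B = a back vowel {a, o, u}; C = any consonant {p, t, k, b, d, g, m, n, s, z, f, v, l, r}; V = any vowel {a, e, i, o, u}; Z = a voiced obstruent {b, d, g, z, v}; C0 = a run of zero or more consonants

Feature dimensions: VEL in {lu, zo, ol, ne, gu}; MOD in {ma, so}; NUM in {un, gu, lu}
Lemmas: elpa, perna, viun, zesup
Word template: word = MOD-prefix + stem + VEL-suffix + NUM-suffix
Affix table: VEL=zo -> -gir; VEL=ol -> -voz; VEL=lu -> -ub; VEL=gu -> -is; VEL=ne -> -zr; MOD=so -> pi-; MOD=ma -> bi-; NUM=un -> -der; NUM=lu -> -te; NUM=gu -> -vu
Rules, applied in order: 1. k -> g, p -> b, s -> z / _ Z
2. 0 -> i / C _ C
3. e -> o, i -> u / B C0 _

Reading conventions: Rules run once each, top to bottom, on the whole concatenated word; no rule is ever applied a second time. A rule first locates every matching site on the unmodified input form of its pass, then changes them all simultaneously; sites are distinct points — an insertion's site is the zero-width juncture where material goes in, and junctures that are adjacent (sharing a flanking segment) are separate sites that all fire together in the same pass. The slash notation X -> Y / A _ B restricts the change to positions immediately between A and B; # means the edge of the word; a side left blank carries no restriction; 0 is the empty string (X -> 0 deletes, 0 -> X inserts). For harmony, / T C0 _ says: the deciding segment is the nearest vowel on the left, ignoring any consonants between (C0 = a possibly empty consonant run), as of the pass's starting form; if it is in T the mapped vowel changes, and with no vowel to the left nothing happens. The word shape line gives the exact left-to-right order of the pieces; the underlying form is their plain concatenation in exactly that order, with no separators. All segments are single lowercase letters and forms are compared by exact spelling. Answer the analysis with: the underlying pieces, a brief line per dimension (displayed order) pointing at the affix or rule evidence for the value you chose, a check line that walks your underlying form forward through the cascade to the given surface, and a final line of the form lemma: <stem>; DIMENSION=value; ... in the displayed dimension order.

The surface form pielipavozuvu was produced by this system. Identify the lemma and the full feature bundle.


underlying: pi-elpa-voz-vu
VEL=ol - signalled by the affix -voz
MOD=so - signalled by the affix pi-
NUM=gu - signalled by the affix -vu
check: pielpavozvu -> pielpavozvu -> pielipavozivu -> pielipavozuvu
lemma: elpa; VEL=ol; MOD=so; NUM=gu


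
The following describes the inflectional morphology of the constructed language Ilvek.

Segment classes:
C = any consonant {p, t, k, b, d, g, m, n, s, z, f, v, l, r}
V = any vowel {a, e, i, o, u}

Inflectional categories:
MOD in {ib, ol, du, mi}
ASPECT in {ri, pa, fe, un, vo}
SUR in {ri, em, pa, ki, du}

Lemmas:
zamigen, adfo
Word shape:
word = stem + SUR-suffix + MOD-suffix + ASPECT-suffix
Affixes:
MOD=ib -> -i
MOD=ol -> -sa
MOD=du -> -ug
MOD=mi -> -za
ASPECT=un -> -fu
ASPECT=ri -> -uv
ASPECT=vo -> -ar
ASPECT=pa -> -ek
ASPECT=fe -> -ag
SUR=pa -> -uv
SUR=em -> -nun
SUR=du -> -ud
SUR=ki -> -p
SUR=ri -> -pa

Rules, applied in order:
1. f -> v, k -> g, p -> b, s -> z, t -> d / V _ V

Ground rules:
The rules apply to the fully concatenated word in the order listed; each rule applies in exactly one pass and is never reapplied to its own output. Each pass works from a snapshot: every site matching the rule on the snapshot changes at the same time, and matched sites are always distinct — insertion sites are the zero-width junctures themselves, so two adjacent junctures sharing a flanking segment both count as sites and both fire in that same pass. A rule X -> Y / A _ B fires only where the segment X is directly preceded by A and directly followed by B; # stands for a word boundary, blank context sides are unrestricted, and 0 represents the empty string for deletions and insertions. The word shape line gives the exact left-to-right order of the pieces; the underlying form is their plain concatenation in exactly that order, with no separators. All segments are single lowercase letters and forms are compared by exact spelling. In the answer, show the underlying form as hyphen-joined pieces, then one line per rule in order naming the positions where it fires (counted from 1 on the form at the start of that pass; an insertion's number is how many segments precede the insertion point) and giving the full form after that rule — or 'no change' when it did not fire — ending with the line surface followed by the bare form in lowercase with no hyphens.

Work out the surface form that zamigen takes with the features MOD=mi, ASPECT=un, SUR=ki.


underlying: zamigen-p-za-fu
1. f -> v, k -> g, p -> b, s -> z, t -> d / V _ V: fires at position(s) 11: zamigenpzavu
surface: zamigenpzavu


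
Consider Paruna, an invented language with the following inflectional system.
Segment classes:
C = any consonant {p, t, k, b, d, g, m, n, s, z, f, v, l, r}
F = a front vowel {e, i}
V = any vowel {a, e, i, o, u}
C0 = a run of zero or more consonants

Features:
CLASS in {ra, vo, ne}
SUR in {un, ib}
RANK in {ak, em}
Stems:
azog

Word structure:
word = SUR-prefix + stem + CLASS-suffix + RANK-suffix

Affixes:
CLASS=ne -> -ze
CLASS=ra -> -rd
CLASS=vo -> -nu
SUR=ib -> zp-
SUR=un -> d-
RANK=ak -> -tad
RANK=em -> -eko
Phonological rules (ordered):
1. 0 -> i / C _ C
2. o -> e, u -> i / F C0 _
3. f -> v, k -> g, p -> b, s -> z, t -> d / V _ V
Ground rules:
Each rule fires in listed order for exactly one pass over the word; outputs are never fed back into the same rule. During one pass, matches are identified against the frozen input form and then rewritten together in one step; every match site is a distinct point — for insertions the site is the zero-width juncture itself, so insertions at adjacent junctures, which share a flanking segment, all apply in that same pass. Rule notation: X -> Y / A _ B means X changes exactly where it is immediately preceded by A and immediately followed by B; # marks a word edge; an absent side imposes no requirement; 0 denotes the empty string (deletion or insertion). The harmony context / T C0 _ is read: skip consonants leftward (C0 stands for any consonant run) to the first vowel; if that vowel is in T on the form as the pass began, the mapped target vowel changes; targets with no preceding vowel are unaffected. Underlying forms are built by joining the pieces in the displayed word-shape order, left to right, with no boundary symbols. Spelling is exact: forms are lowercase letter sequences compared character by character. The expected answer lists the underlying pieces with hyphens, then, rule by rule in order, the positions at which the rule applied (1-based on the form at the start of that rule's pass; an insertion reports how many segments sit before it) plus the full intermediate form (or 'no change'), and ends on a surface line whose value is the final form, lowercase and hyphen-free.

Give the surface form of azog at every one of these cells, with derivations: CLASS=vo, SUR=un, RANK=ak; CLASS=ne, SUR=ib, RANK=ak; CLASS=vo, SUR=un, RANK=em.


cell CLASS=vo, SUR=un, RANK=ak:
underlying: d-azog-nu-tad
1. 0 -> i / C _ C: inserts after position(s) 5: dazoginutad
2. o -> e, u -> i / F C0 _: fires at position(s) 8: dazoginitad
3. f -> v, k -> g, p -> b, s -> z, t -> d / V _ V: fires at position(s) 9: dazoginidad
surface: dazoginidad

cell CLASS=ne, SUR=ib, RANK=ak:
underlying: zp-azog-ze-tad
1. 0 -> i / C _ C: inserts after position(s) 1, 6: zipazogizetad
2. o -> e, u -> i / F C0 _: no change
3. f -> v, k -> g, p -> b, s -> z, t -> d / V _ V: fires at position(s) 3, 11: zibazogizedad
surface: zibazogizedad

cell CLASS=vo, SUR=un, RANK=em:
underlying: d-azog-nu-eko
1. 0 -> i / C _ C: inserts after position(s) 5: dazoginueko
2. o -> e, u -> i / F C0 _: fires at position(s) 8, 11: dazoginieke
3. f -> v, k -> g, p -> b, s -> z, t -> d / V _ V: fires at position(s) 10: dazoginiege
surface: dazoginiege


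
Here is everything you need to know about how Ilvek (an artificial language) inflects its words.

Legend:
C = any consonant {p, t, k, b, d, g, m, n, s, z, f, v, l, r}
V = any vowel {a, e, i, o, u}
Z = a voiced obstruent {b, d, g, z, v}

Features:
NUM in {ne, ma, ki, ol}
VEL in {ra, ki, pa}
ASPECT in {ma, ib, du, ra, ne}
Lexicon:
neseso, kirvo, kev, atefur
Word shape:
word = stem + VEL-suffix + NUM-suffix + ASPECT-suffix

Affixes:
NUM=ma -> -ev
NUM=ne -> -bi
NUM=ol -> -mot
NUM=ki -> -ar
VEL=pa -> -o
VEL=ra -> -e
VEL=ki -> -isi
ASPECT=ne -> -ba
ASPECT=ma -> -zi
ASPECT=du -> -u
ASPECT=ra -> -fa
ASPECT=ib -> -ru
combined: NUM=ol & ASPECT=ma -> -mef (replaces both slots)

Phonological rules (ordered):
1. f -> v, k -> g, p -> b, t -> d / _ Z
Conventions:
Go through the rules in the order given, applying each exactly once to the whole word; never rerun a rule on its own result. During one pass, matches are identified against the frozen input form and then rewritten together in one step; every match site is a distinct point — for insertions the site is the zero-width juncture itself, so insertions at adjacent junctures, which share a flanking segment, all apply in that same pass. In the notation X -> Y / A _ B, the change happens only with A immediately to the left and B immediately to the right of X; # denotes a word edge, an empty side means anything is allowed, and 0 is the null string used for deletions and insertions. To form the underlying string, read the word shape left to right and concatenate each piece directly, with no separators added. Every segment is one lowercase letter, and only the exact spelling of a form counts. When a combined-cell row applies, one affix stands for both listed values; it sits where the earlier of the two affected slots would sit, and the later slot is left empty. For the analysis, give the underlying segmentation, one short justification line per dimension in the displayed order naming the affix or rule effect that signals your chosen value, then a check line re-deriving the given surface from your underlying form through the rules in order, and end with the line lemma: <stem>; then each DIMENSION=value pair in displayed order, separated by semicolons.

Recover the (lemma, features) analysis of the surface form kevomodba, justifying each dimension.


underlying: kev-o-mot-ba
NUM=ol - signalled by the affix -mot
VEL=pa - signalled by the affix -o
ASPECT=ne - signalled by the affix -ba
check: kevomotba -> kevomodba
lemma: kev; NUM=ol; VEL=pa; ASPECT=ne


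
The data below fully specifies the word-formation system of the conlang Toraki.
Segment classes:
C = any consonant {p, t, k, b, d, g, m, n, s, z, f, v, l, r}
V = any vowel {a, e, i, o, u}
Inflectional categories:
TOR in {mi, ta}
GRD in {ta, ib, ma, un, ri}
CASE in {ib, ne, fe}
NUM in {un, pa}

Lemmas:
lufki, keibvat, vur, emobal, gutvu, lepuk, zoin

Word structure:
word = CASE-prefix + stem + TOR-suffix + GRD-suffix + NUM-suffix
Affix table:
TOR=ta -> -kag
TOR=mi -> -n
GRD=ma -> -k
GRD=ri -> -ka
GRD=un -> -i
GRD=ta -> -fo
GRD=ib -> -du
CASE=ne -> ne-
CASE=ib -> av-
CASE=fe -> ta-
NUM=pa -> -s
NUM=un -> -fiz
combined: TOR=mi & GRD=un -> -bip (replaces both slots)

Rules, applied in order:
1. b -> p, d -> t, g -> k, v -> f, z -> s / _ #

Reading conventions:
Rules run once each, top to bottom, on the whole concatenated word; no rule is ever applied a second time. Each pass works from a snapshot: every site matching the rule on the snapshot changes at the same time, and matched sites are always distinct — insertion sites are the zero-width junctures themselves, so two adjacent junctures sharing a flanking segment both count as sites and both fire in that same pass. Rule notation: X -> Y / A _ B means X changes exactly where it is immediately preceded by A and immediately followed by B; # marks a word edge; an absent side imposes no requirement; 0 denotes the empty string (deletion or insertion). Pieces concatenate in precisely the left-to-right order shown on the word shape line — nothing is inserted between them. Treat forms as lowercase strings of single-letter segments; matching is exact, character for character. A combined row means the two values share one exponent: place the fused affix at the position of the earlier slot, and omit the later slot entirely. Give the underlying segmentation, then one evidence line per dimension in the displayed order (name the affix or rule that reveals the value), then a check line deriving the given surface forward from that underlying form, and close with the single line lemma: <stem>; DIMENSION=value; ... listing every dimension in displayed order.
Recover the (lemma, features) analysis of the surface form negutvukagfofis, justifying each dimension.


underlying: ne-gutvu-kag-fo-fiz
TOR=ta - signalled by the affix -kag
GRD=ta - signalled by the affix -fo
CASE=ne - signalled by the affix ne-
NUM=un - signalled by the affix -fiz
check: negutvukagfofiz -> negutvukagfofis
lemma: gutvu; TOR=ta; GRD=ta; CASE=ne; NUM=un


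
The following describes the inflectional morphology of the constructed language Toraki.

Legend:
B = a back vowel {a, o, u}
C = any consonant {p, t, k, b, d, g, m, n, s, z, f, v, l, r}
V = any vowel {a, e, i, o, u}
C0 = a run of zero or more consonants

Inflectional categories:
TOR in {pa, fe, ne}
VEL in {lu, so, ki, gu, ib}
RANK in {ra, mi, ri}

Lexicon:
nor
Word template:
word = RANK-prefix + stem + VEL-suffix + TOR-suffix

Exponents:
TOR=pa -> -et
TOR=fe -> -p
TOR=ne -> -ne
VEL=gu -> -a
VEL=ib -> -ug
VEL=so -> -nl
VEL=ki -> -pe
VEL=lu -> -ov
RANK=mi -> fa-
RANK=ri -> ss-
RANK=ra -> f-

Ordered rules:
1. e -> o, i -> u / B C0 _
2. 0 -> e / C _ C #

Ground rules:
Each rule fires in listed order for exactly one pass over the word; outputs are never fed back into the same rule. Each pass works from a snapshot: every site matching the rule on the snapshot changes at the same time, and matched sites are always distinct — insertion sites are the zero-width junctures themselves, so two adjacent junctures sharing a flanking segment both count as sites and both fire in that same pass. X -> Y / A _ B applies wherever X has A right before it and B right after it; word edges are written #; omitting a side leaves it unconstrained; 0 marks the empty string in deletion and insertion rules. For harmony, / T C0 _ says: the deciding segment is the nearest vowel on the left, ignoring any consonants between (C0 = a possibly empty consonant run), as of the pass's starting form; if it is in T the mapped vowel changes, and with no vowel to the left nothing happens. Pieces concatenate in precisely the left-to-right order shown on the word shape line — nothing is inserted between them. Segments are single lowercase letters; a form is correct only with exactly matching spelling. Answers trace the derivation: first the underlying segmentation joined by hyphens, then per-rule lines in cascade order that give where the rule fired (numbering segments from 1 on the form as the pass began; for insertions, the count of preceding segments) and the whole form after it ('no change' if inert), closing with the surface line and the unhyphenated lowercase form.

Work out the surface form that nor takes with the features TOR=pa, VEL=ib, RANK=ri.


underlying: ss-nor-ug-et
1. e -> o, i -> u / B C0 _: fires at position(s) 8: ssnorugot
2. 0 -> e / C _ C #: no change
surface: ssnorugot


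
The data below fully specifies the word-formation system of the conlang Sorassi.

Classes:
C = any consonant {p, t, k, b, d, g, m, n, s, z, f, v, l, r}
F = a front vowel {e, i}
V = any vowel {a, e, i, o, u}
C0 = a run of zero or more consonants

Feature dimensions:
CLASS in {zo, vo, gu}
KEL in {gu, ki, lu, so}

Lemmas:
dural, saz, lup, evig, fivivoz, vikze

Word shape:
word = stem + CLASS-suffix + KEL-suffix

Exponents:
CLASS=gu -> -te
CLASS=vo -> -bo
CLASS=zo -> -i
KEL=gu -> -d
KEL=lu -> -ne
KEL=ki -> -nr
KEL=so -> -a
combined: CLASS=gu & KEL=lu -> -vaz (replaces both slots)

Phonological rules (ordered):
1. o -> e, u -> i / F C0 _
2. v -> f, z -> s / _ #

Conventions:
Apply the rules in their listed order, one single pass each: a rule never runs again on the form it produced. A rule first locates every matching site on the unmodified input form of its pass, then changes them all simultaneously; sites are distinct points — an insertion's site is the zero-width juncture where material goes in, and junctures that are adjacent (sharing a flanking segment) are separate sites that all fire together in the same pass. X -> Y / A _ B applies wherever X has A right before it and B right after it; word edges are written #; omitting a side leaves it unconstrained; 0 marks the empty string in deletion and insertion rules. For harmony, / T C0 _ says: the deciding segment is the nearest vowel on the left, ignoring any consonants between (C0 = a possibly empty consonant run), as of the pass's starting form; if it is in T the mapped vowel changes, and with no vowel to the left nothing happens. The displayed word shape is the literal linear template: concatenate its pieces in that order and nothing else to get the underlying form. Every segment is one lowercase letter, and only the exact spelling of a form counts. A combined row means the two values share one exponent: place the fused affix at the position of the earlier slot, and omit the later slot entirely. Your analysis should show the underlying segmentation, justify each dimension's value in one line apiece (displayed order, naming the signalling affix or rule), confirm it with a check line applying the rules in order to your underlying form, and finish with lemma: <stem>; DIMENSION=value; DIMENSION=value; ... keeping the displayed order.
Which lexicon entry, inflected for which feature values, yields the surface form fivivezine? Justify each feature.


underlying: fivivoz-i-ne
CLASS=zo - signalled by the affix -i
KEL=lu - signalled by the affix -ne
check: fivivozine -> fivivezine -> fivivezine
lemma: fivivoz; CLASS=zo; KEL=lu


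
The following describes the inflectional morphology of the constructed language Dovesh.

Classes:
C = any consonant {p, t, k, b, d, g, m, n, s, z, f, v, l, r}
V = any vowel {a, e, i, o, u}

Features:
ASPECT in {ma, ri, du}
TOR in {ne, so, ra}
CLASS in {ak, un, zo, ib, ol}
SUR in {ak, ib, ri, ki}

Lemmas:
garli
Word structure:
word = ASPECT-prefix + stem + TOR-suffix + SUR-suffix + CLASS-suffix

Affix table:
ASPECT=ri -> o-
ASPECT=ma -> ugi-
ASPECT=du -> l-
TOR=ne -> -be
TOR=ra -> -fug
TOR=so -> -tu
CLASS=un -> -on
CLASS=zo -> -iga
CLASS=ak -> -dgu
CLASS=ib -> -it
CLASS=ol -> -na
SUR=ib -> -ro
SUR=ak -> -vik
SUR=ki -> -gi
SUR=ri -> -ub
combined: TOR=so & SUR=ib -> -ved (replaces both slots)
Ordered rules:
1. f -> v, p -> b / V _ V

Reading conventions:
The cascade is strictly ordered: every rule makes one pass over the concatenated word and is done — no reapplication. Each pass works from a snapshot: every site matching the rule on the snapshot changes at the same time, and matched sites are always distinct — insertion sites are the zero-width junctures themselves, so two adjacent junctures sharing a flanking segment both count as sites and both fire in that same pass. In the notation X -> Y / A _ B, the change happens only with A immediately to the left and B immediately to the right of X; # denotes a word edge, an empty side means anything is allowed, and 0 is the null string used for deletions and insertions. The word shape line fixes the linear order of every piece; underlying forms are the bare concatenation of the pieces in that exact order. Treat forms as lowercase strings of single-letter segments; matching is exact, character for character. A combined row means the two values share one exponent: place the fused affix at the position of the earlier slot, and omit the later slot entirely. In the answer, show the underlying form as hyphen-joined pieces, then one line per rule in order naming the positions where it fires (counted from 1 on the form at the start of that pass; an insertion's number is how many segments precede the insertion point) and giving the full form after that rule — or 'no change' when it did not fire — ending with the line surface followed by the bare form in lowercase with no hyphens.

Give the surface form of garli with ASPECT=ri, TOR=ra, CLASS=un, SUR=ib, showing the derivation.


underlying: o-garli-fug-ro-on
1. f -> v, p -> b / V _ V: fires at position(s) 7: ogarlivugroon
surface: ogarlivugroon


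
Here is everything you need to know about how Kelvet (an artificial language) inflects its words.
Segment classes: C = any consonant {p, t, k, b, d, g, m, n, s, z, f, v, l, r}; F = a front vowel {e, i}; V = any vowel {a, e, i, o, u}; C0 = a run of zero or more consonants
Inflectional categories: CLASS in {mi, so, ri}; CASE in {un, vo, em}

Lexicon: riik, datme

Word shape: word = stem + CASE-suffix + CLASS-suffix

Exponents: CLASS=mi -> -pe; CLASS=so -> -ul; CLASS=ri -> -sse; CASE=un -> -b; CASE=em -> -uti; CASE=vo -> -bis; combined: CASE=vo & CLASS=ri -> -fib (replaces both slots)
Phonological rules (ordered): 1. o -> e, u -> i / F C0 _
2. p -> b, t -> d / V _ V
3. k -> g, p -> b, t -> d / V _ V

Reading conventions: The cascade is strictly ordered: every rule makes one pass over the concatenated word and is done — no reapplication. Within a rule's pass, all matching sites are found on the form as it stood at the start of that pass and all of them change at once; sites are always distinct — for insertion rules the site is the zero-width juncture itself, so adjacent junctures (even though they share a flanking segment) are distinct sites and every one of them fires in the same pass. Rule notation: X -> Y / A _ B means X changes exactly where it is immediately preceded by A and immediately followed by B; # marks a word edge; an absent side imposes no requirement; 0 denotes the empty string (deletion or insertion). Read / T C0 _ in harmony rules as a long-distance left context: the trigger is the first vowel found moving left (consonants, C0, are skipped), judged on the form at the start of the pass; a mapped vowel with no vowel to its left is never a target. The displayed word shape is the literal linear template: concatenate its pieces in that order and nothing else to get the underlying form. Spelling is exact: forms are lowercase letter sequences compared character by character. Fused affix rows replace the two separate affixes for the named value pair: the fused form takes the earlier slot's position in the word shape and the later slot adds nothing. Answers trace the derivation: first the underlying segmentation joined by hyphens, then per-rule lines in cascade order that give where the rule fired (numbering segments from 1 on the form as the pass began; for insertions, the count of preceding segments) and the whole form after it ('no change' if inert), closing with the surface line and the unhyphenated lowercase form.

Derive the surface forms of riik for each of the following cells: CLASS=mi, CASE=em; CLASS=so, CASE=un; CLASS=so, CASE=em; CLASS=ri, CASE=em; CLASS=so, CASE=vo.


cell CLASS=mi, CASE=em:
underlying: riik-uti-pe
1. o -> e, u -> i / F C0 _: fires at position(s) 5: riikitipe
2. p -> b, t -> d / V _ V: fires at position(s) 6, 8: riikidibe
3. k -> g, p -> b, t -> d / V _ V: fires at position(s) 4: riigidibe
surface: riigidibe

cell CLASS=so, CASE=un:
underlying: riik-b-ul
1. o -> e, u -> i / F C0 _: fires at position(s) 6: riikbil
2. p -> b, t -> d / V _ V: no change
3. k -> g, p -> b, t -> d / V _ V: no change
surface: riikbil

cell CLASS=so, CASE=em:
underlying: riik-uti-ul
1. o -> e, u -> i / F C0 _: fires at position(s) 5, 8: riikitiil
2. p -> b, t -> d / V _ V: fires at position(s) 6: riikidiil
3. k -> g, p -> b, t -> d / V _ V: fires at position(s) 4: riigidiil
surface: riigidiil

cell CLASS=ri, CASE=em:
underlying: riik-uti-sse
1. o -> e, u -> i / F C0 _: fires at position(s) 5: riikitisse
2. p -> b, t -> d / V _ V: fires at position(s) 6: riikidisse
3. k -> g, p -> b, t -> d / V _ V: fires at position(s) 4: riigidisse
surface: riigidisse

cell CLASS=so, CASE=vo:
underlying: riik-bis-ul
1. o -> e, u -> i / F C0 _: fires at position(s) 8: riikbisil
2. p -> b, t -> d / V _ V: no change
3. k -> g, p -> b, t -> d / V _ V: no change
surface: riikbisil


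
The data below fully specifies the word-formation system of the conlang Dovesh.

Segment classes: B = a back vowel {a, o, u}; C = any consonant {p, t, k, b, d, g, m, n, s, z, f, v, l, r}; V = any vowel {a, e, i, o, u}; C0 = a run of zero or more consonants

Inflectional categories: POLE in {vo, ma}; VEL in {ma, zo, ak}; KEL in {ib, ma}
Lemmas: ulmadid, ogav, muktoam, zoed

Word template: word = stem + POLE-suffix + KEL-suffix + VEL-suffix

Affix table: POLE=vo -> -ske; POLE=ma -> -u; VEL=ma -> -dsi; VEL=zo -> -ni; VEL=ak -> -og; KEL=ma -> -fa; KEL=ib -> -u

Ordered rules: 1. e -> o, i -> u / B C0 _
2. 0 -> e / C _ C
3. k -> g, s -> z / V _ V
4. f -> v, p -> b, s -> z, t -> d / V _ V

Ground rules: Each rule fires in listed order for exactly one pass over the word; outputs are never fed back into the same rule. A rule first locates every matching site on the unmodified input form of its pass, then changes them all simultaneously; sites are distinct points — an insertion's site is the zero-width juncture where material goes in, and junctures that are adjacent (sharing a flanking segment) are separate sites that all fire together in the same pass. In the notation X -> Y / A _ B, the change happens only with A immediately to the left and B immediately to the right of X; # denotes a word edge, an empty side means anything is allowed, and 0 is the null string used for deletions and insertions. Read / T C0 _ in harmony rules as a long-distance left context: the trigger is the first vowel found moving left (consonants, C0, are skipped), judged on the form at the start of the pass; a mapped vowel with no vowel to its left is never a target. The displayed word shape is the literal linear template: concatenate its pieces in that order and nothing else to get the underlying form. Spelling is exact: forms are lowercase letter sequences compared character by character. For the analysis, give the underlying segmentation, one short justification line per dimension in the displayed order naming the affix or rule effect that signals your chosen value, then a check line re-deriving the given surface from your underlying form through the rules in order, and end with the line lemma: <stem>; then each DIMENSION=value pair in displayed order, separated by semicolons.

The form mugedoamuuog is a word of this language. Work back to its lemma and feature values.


underlying: muktoam-u-u-og
POLE=ma - signalled by the affix -u
VEL=ak - signalled by the affix -og
KEL=ib - signalled by the affix -u
check: muktoamuuog -> muktoamuuog -> muketoamuuog -> mugetoamuuog -> mugedoamuuog
lemma: muktoam; POLE=ma; VEL=ak; KEL=ib
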